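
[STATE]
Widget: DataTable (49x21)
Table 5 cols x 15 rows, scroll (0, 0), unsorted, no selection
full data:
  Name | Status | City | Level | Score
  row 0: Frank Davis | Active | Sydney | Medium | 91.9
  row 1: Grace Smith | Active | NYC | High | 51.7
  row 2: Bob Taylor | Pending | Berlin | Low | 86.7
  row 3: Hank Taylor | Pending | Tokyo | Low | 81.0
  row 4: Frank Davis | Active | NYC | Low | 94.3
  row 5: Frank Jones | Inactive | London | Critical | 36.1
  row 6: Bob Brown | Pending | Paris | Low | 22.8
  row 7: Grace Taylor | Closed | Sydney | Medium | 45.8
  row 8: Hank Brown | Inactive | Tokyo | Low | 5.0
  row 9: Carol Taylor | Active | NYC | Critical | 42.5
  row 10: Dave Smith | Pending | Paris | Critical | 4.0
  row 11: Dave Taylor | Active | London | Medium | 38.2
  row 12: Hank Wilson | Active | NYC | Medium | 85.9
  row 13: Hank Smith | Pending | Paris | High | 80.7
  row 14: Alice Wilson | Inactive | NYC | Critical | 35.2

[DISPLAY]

Name        │Status  │City  │Level   │Score      
────────────┼────────┼──────┼────────┼─────      
Frank Davis │Active  │Sydney│Medium  │91.9       
Grace Smith │Active  │NYC   │High    │51.7       
Bob Taylor  │Pending │Berlin│Low     │86.7       
Hank Taylor │Pending │Tokyo │Low     │81.0       
Frank Davis │Active  │NYC   │Low     │94.3       
Frank Jones │Inactive│London│Critical│36.1       
Bob Brown   │Pending │Paris │Low     │22.8       
Grace Taylor│Closed  │Sydney│Medium  │45.8       
Hank Brown  │Inactive│Tokyo │Low     │5.0        
Carol Taylor│Active  │NYC   │Critical│42.5       
Dave Smith  │Pending │Paris │Critical│4.0        
Dave Taylor │Active  │London│Medium  │38.2       
Hank Wilson │Active  │NYC   │Medium  │85.9       
Hank Smith  │Pending │Paris │High    │80.7       
Alice Wilson│Inactive│NYC   │Critical│35.2       
                                                 
                                                 
                                                 
                                                 


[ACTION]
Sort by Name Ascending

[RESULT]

Name       ▲│Status  │City  │Level   │Score      
────────────┼────────┼──────┼────────┼─────      
Alice Wilson│Inactive│NYC   │Critical│35.2       
Bob Brown   │Pending │Paris │Low     │22.8       
Bob Taylor  │Pending │Berlin│Low     │86.7       
Carol Taylor│Active  │NYC   │Critical│42.5       
Dave Smith  │Pending │Paris │Critical│4.0        
Dave Taylor │Active  │London│Medium  │38.2       
Frank Davis │Active  │Sydney│Medium  │91.9       
Frank Davis │Active  │NYC   │Low     │94.3       
Frank Jones │Inactive│London│Critical│36.1       
Grace Smith │Active  │NYC   │High    │51.7       
Grace Taylor│Closed  │Sydney│Medium  │45.8       
Hank Brown  │Inactive│Tokyo │Low     │5.0        
Hank Smith  │Pending │Paris │High    │80.7       
Hank Taylor │Pending │Tokyo │Low     │81.0       
Hank Wilson │Active  │NYC   │Medium  │85.9       
                                                 
                                                 
                                                 
                                                 


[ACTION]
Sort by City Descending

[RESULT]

Name        │Status  │City ▼│Level   │Score      
────────────┼────────┼──────┼────────┼─────      
Hank Brown  │Inactive│Tokyo │Low     │5.0        
Hank Taylor │Pending │Tokyo │Low     │81.0       
Frank Davis │Active  │Sydney│Medium  │91.9       
Grace Taylor│Closed  │Sydney│Medium  │45.8       
Bob Brown   │Pending │Paris │Low     │22.8       
Dave Smith  │Pending │Paris │Critical│4.0        
Hank Smith  │Pending │Paris │High    │80.7       
Alice Wilson│Inactive│NYC   │Critical│35.2       
Carol Taylor│Active  │NYC   │Critical│42.5       
Frank Davis │Active  │NYC   │Low     │94.3       
Grace Smith │Active  │NYC   │High    │51.7       
Hank Wilson │Active  │NYC   │Medium  │85.9       
Dave Taylor │Active  │London│Medium  │38.2       
Frank Jones │Inactive│London│Critical│36.1       
Bob Taylor  │Pending │Berlin│Low     │86.7       
                                                 
                                                 
                                                 
                                                 


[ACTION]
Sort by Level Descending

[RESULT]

Name        │Status  │City  │Level  ▼│Score      
────────────┼────────┼──────┼────────┼─────      
Frank Davis │Active  │Sydney│Medium  │91.9       
Grace Taylor│Closed  │Sydney│Medium  │45.8       
Hank Wilson │Active  │NYC   │Medium  │85.9       
Dave Taylor │Active  │London│Medium  │38.2       
Hank Brown  │Inactive│Tokyo │Low     │5.0        
Hank Taylor │Pending │Tokyo │Low     │81.0       
Bob Brown   │Pending │Paris │Low     │22.8       
Frank Davis │Active  │NYC   │Low     │94.3       
Bob Taylor  │Pending │Berlin│Low     │86.7       
Hank Smith  │Pending │Paris │High    │80.7       
Grace Smith │Active  │NYC   │High    │51.7       
Dave Smith  │Pending │Paris │Critical│4.0        
Alice Wilson│Inactive│NYC   │Critical│35.2       
Carol Taylor│Active  │NYC   │Critical│42.5       
Frank Jones │Inactive│London│Critical│36.1       
                                                 
                                                 
                                                 
                                                 


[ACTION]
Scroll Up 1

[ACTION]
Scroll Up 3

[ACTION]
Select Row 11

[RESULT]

Name        │Status  │City  │Level  ▼│Score      
────────────┼────────┼──────┼────────┼─────      
Frank Davis │Active  │Sydney│Medium  │91.9       
Grace Taylor│Closed  │Sydney│Medium  │45.8       
Hank Wilson │Active  │NYC   │Medium  │85.9       
Dave Taylor │Active  │London│Medium  │38.2       
Hank Brown  │Inactive│Tokyo │Low     │5.0        
Hank Taylor │Pending │Tokyo │Low     │81.0       
Bob Brown   │Pending │Paris │Low     │22.8       
Frank Davis │Active  │NYC   │Low     │94.3       
Bob Taylor  │Pending │Berlin│Low     │86.7       
Hank Smith  │Pending │Paris │High    │80.7       
Grace Smith │Active  │NYC   │High    │51.7       
>ave Smith  │Pending │Paris │Critical│4.0        
Alice Wilson│Inactive│NYC   │Critical│35.2       
Carol Taylor│Active  │NYC   │Critical│42.5       
Frank Jones │Inactive│London│Critical│36.1       
                                                 
                                                 
                                                 
                                                 


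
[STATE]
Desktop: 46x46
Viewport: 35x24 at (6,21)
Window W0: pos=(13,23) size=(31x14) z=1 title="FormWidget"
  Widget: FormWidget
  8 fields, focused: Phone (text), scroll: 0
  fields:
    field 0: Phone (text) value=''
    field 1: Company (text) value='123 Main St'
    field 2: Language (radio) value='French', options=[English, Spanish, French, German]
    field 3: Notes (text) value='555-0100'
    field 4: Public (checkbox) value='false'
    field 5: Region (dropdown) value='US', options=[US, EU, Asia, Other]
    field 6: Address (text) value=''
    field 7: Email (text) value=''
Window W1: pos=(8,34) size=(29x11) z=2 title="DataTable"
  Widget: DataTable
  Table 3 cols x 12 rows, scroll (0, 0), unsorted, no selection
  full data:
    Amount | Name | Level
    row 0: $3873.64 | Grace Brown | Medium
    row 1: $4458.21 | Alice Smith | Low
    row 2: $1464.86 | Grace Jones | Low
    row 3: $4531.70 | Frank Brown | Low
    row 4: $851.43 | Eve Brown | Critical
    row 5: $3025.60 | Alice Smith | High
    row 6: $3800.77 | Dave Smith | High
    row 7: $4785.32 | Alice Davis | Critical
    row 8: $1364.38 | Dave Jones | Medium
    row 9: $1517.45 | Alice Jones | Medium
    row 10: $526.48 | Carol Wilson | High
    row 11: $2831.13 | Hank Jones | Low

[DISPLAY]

                                   
                                   
       ┏━━━━━━━━━━━━━━━━━━━━━━━━━━━
       ┃ FormWidget                
       ┠───────────────────────────
       ┃> Phone:      [            
       ┃  Company:    [123 Main St 
       ┃  Language:   ( ) English  
       ┃  Notes:      [555-0100    
       ┃  Public:     [ ]          
       ┃  Region:     [US          
       ┃  Address:    [            
       ┃  Email:      [            
  ┏━━━━━━━━━━━━━━━━━━━━━━━━━━━┓    
  ┃ DataTable                 ┃    
  ┠───────────────────────────┨━━━━
  ┃Amount  │Name        │Level┃    
  ┃────────┼────────────┼─────┃    
  ┃$3873.64│Grace Brown │Mediu┃    
  ┃$4458.21│Alice Smith │Low  ┃    
  ┃$1464.86│Grace Jones │Low  ┃    
  ┃$4531.70│Frank Brown │Low  ┃    
  ┃$851.43 │Eve Brown   │Criti┃    
  ┗━━━━━━━━━━━━━━━━━━━━━━━━━━━┛    


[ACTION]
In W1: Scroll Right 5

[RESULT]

                                   
                                   
       ┏━━━━━━━━━━━━━━━━━━━━━━━━━━━
       ┃ FormWidget                
       ┠───────────────────────────
       ┃> Phone:      [            
       ┃  Company:    [123 Main St 
       ┃  Language:   ( ) English  
       ┃  Notes:      [555-0100    
       ┃  Public:     [ ]          
       ┃  Region:     [US          
       ┃  Address:    [            
       ┃  Email:      [            
  ┏━━━━━━━━━━━━━━━━━━━━━━━━━━━┓    
  ┃ DataTable                 ┃    
  ┠───────────────────────────┨━━━━
  ┃unt  │Name        │Level   ┃    
  ┃─────┼────────────┼────────┃    
  ┃73.64│Grace Brown │Medium  ┃    
  ┃58.21│Alice Smith │Low     ┃    
  ┃64.86│Grace Jones │Low     ┃    
  ┃31.70│Frank Brown │Low     ┃    
  ┃1.43 │Eve Brown   │Critical┃    
  ┗━━━━━━━━━━━━━━━━━━━━━━━━━━━┛    


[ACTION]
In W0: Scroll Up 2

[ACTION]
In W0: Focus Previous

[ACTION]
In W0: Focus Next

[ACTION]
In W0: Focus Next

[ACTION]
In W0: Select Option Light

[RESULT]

                                   
                                   
       ┏━━━━━━━━━━━━━━━━━━━━━━━━━━━
       ┃ FormWidget                
       ┠───────────────────────────
       ┃  Phone:      [            
       ┃> Company:    [123 Main St 
       ┃  Language:   ( ) English  
       ┃  Notes:      [555-0100    
       ┃  Public:     [ ]          
       ┃  Region:     [US          
       ┃  Address:    [            
       ┃  Email:      [            
  ┏━━━━━━━━━━━━━━━━━━━━━━━━━━━┓    
  ┃ DataTable                 ┃    
  ┠───────────────────────────┨━━━━
  ┃unt  │Name        │Level   ┃    
  ┃─────┼────────────┼────────┃    
  ┃73.64│Grace Brown │Medium  ┃    
  ┃58.21│Alice Smith │Low     ┃    
  ┃64.86│Grace Jones │Low     ┃    
  ┃31.70│Frank Brown │Low     ┃    
  ┃1.43 │Eve Brown   │Critical┃    
  ┗━━━━━━━━━━━━━━━━━━━━━━━━━━━┛    


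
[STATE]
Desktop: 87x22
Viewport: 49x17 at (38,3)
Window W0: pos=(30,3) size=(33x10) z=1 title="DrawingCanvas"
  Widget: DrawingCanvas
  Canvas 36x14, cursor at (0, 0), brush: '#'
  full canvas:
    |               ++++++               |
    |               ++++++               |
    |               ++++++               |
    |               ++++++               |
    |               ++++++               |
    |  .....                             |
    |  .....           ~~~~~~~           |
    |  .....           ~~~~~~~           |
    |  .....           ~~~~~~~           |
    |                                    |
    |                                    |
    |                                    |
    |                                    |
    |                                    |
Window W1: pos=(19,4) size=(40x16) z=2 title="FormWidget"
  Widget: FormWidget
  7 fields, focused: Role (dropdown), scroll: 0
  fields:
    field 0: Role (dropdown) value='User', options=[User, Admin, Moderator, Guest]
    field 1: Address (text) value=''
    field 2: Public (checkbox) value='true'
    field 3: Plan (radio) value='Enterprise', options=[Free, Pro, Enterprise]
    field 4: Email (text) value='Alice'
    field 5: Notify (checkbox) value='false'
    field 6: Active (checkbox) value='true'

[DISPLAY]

━━━━━━━━━━━━━━━━━━━━━━━━┓                        
━━━━━━━━━━━━━━━━━━━━┓   ┃                        
                    ┃───┨                        
────────────────────┨   ┃                        
r                 ▼]┃   ┃                        
                   ]┃   ┃                        
                    ┃   ┃                        
Free  ( ) Pro  (●) E┃   ┃                        
ce                 ]┃   ┃                        
                    ┃━━━┛                        
                    ┃                            
                    ┃                            
                    ┃                            
                    ┃                            
                    ┃                            
                    ┃                            
━━━━━━━━━━━━━━━━━━━━┛                            


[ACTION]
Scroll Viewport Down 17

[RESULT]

                    ┃───┨                        
────────────────────┨   ┃                        
r                 ▼]┃   ┃                        
                   ]┃   ┃                        
                    ┃   ┃                        
Free  ( ) Pro  (●) E┃   ┃                        
ce                 ]┃   ┃                        
                    ┃━━━┛                        
                    ┃                            
                    ┃                            
                    ┃                            
                    ┃                            
                    ┃                            
                    ┃                            
━━━━━━━━━━━━━━━━━━━━┛                            
                                                 
                                                 


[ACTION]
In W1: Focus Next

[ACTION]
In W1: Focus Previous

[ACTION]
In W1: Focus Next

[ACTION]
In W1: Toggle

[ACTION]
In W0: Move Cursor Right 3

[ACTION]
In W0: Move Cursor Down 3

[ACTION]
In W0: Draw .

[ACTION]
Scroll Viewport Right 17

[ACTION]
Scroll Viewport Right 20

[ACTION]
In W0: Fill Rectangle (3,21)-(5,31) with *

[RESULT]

                    ┃───┨                        
────────────────────┨   ┃                        
r                 ▼]┃   ┃                        
                   ]┃   ┃                        
                    ┃***┃                        
Free  ( ) Pro  (●) E┃***┃                        
ce                 ]┃***┃                        
                    ┃━━━┛                        
                    ┃                            
                    ┃                            
                    ┃                            
                    ┃                            
                    ┃                            
                    ┃                            
━━━━━━━━━━━━━━━━━━━━┛                            
                                                 
                                                 


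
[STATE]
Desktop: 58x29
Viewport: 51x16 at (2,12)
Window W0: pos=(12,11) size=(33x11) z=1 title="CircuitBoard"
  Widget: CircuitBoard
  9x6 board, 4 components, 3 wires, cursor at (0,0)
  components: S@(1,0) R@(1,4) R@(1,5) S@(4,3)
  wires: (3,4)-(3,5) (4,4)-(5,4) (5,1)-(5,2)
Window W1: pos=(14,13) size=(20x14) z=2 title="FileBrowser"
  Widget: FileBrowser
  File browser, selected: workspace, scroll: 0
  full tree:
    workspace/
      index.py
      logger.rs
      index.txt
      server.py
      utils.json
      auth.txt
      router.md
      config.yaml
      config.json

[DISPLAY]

          ┃ CircuitBoard                  ┃        
          ┠─┏━━━━━━━━━━━━━━━━━━┓──────────┨        
          ┃ ┃ FileBrowser      ┃          ┃        
          ┃0┠──────────────────┨          ┃        
          ┃ ┃> [-] workspace/  ┃          ┃        
          ┃1┃    index.py      ┃   R      ┃        
          ┃ ┃    logger.rs     ┃          ┃        
          ┃2┃    index.txt     ┃          ┃        
          ┃ ┃    server.py     ┃          ┃        
          ┗━┃    utils.json    ┃━━━━━━━━━━┛        
            ┃    auth.txt      ┃                   
            ┃    router.md     ┃                   
            ┃    config.yaml   ┃                   
            ┃    config.json   ┃                   
            ┗━━━━━━━━━━━━━━━━━━┛                   
                                                   


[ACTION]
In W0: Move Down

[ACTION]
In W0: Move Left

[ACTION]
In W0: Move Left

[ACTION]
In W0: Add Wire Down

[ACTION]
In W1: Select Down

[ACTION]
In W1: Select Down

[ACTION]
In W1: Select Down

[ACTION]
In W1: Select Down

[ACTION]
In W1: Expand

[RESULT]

          ┃ CircuitBoard                  ┃        
          ┠─┏━━━━━━━━━━━━━━━━━━┓──────────┨        
          ┃ ┃ FileBrowser      ┃          ┃        
          ┃0┠──────────────────┨          ┃        
          ┃ ┃  [-] workspace/  ┃          ┃        
          ┃1┃    index.py      ┃   R      ┃        
          ┃ ┃    logger.rs     ┃          ┃        
          ┃2┃    index.txt     ┃          ┃        
          ┃ ┃  > server.py     ┃          ┃        
          ┗━┃    utils.json    ┃━━━━━━━━━━┛        
            ┃    auth.txt      ┃                   
            ┃    router.md     ┃                   
            ┃    config.yaml   ┃                   
            ┃    config.json   ┃                   
            ┗━━━━━━━━━━━━━━━━━━┛                   
                                                   


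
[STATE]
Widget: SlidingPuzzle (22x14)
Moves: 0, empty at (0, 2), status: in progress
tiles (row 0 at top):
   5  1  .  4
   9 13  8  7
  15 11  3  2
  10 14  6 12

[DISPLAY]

┌────┬────┬────┬────┐ 
│  5 │  1 │    │  4 │ 
├────┼────┼────┼────┤ 
│  9 │ 13 │  8 │  7 │ 
├────┼────┼────┼────┤ 
│ 15 │ 11 │  3 │  2 │ 
├────┼────┼────┼────┤ 
│ 10 │ 14 │  6 │ 12 │ 
└────┴────┴────┴────┘ 
Moves: 0              
                      
                      
                      
                      


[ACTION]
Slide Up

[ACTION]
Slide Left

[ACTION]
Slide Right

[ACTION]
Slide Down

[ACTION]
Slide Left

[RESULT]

┌────┬────┬────┬────┐ 
│  5 │  1 │  4 │    │ 
├────┼────┼────┼────┤ 
│  9 │ 13 │  8 │  7 │ 
├────┼────┼────┼────┤ 
│ 15 │ 11 │  3 │  2 │ 
├────┼────┼────┼────┤ 
│ 10 │ 14 │  6 │ 12 │ 
└────┴────┴────┴────┘ 
Moves: 5              
                      
                      
                      
                      


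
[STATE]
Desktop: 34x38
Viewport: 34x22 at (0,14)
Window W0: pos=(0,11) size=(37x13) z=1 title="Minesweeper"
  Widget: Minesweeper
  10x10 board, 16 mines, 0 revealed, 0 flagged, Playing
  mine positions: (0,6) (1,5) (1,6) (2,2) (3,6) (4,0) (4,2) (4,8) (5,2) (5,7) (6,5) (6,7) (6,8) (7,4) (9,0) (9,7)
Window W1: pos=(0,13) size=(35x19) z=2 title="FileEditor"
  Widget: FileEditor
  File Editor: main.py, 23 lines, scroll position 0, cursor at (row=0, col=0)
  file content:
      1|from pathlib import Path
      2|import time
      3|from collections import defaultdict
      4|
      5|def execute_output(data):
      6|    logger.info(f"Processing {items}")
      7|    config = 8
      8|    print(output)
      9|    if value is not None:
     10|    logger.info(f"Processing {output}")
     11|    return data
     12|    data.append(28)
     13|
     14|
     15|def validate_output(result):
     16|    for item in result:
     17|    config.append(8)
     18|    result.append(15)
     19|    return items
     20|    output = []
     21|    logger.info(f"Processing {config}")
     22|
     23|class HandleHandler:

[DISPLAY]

┃ FileEditor                      
┠─────────────────────────────────
┃█rom pathlib import Path        ▲
┃import time                     █
┃from collections import defaultd░
┃                                ░
┃def execute_output(data):       ░
┃    logger.info(f"Processing {it░
┃    config = 8                  ░
┃    print(output)               ░
┃    if value is not None:       ░
┃    logger.info(f"Processing {ou░
┃    return data                 ░
┃    data.append(28)             ░
┃                                ░
┃                                ░
┃def validate_output(result):    ▼
┗━━━━━━━━━━━━━━━━━━━━━━━━━━━━━━━━━
                                  
                                  
                                  
                                  


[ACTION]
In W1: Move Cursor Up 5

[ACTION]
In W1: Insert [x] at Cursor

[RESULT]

┃ FileEditor                      
┠─────────────────────────────────
┃x█rom pathlib import Path       ▲
┃import time                     █
┃from collections import defaultd░
┃                                ░
┃def execute_output(data):       ░
┃    logger.info(f"Processing {it░
┃    config = 8                  ░
┃    print(output)               ░
┃    if value is not None:       ░
┃    logger.info(f"Processing {ou░
┃    return data                 ░
┃    data.append(28)             ░
┃                                ░
┃                                ░
┃def validate_output(result):    ▼
┗━━━━━━━━━━━━━━━━━━━━━━━━━━━━━━━━━
                                  
                                  
                                  
                                  


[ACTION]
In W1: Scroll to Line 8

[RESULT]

┃ FileEditor                      
┠─────────────────────────────────
┃    print(output)               ▲
┃    if value is not None:       ░
┃    logger.info(f"Processing {ou░
┃    return data                 ░
┃    data.append(28)             ░
┃                                ░
┃                                ░
┃def validate_output(result):    ░
┃    for item in result:         ░
┃    config.append(8)            ░
┃    result.append(15)           ░
┃    return items                ░
┃    output = []                 █
┃    logger.info(f"Processing {co░
┃                                ▼
┗━━━━━━━━━━━━━━━━━━━━━━━━━━━━━━━━━
                                  
                                  
                                  
                                  


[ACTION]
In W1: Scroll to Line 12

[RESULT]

┃ FileEditor                      
┠─────────────────────────────────
┃    if value is not None:       ▲
┃    logger.info(f"Processing {ou░
┃    return data                 ░
┃    data.append(28)             ░
┃                                ░
┃                                ░
┃def validate_output(result):    ░
┃    for item in result:         ░
┃    config.append(8)            ░
┃    result.append(15)           ░
┃    return items                ░
┃    output = []                 ░
┃    logger.info(f"Processing {co░
┃                                █
┃class HandleHandler:            ▼
┗━━━━━━━━━━━━━━━━━━━━━━━━━━━━━━━━━
                                  
                                  
                                  
                                  


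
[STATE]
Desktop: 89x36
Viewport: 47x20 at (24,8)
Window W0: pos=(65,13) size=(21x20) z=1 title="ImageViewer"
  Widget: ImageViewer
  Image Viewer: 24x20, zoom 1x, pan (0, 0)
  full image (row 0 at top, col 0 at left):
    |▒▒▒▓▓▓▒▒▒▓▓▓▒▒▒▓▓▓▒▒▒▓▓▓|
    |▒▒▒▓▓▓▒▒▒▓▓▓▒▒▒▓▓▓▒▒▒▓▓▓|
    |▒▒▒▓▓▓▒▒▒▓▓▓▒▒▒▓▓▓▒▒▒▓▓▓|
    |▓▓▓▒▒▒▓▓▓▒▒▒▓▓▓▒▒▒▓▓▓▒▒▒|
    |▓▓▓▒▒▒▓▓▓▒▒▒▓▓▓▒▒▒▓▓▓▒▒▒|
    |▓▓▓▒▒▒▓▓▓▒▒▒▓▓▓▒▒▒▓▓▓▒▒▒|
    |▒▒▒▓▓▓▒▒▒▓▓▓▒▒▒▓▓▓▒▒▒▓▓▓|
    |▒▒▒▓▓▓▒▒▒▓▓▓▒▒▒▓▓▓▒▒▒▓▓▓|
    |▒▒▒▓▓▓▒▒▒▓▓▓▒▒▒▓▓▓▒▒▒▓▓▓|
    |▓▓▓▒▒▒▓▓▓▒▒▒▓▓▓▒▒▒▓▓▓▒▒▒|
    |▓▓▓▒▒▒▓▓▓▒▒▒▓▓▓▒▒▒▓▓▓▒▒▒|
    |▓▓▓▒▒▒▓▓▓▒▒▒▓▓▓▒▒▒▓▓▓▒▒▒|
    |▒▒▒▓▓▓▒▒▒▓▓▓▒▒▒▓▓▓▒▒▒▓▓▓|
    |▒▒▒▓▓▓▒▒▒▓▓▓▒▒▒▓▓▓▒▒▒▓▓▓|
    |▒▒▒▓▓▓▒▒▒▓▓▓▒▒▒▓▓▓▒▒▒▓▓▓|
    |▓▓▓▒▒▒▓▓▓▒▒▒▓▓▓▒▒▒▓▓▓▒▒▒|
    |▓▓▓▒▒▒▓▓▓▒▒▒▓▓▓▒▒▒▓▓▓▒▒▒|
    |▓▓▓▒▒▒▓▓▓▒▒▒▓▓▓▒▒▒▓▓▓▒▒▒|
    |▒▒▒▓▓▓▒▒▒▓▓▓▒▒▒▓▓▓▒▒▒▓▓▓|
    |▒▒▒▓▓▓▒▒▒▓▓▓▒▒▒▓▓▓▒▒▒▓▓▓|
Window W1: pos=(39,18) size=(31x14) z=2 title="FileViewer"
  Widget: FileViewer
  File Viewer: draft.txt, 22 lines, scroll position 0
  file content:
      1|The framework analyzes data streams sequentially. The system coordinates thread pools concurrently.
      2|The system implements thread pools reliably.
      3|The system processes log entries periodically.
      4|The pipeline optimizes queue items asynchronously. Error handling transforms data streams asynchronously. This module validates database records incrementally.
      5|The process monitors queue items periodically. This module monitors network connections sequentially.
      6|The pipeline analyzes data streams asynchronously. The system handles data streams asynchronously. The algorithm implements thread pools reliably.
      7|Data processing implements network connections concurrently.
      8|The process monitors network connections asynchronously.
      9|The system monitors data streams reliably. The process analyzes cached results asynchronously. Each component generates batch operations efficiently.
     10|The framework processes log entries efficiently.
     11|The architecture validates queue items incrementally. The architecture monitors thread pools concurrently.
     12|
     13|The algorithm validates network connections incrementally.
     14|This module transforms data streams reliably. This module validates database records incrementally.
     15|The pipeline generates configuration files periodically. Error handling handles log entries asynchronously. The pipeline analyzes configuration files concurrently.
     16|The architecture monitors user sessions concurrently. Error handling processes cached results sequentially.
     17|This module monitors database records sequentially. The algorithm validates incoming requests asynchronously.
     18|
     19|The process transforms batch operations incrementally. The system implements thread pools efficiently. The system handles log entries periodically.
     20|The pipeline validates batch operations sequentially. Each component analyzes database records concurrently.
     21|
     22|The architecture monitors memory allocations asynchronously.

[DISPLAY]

                                               
                                               
                                               
                                               
                                               
                                         ┏━━━━━
                                         ┃ Imag
                                         ┠─────
                                         ┃▒▒▒▓▓
                                         ┃▒▒▒▓▓
               ┏━━━━━━━━━━━━━━━━━━━━━━━━━━━━━┓▓
               ┃ FileViewer                  ┃▒
               ┠─────────────────────────────┨▒
               ┃The framework analyzes data ▲┃▒
               ┃The system implements thread█┃▓
               ┃The system processes log ent░┃▓
               ┃The pipeline optimizes queue░┃▓
               ┃The process monitors queue i░┃▒
               ┃The pipeline analyzes data s░┃▒
               ┃Data processing implements n░┃▒


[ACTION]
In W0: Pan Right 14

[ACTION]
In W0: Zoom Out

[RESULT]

                                               
                                               
                                               
                                               
                                               
                                         ┏━━━━━
                                         ┃ Imag
                                         ┠─────
                                         ┃▒▓▓▓▒
                                         ┃▒▓▓▓▒
               ┏━━━━━━━━━━━━━━━━━━━━━━━━━━━━━┓▒
               ┃ FileViewer                  ┃▓
               ┠─────────────────────────────┨▓
               ┃The framework analyzes data ▲┃▓
               ┃The system implements thread█┃▒
               ┃The system processes log ent░┃▒
               ┃The pipeline optimizes queue░┃▒
               ┃The process monitors queue i░┃▓
               ┃The pipeline analyzes data s░┃▓
               ┃Data processing implements n░┃▓


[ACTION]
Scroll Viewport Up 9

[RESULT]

                                               
                                               
                                               
                                               
                                               
                                               
                                               
                                               
                                               
                                               
                                               
                                               
                                               
                                         ┏━━━━━
                                         ┃ Imag
                                         ┠─────
                                         ┃▒▓▓▓▒
                                         ┃▒▓▓▓▒
               ┏━━━━━━━━━━━━━━━━━━━━━━━━━━━━━┓▒
               ┃ FileViewer                  ┃▓


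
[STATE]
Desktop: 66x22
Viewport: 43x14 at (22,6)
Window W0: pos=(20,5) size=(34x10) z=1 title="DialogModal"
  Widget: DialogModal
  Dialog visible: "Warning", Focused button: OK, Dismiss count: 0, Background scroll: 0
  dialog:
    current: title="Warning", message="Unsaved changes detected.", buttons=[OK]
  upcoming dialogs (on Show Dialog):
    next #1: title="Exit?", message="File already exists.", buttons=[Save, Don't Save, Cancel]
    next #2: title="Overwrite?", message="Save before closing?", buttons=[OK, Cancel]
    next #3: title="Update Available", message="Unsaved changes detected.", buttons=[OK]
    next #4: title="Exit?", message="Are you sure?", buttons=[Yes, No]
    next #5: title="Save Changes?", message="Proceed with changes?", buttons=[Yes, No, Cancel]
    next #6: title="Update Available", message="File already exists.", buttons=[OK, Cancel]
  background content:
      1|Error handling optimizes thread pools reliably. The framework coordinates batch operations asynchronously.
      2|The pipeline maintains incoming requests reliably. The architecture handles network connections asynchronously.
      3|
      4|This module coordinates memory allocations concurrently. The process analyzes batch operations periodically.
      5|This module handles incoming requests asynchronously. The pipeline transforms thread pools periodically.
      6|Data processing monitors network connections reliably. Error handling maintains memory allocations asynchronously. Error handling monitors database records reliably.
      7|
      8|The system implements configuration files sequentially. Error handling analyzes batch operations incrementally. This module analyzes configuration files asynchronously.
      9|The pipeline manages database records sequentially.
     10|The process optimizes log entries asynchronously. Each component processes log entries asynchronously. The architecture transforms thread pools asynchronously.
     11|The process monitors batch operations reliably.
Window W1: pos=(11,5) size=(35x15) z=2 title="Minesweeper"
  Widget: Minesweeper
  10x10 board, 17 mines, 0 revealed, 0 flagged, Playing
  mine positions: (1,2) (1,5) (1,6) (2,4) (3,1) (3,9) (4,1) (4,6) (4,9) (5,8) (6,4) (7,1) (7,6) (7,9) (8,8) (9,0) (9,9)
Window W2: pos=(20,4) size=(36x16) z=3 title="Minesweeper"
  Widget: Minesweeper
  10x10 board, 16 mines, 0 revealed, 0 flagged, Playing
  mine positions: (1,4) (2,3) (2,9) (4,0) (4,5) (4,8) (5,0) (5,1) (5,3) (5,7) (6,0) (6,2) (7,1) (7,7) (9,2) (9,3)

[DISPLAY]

─────────────────────────────────┨         
■■■■■■■■■                        ┃         
■■■■■■■■■                        ┃         
■■■■■■■■■                        ┃         
■■■■■■■■■                        ┃         
■■■■■■■■■                        ┃         
■■■■■■■■■                        ┃         
■■■■■■■■■                        ┃         
■■■■■■■■■                        ┃         
■■■■■■■■■                        ┃         
■■■■■■■■■                        ┃         
                                 ┃         
                                 ┃         
━━━━━━━━━━━━━━━━━━━━━━━━━━━━━━━━━┛         


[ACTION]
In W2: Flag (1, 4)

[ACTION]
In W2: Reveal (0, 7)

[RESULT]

─────────────────────────────────┨         
■■■■1                            ┃         
■■■⚑1  11                        ┃         
■■■■1  1■                        ┃         
■■■■1112■                        ┃         
■■■■■■■■■                        ┃         
■■■■■■■■■                        ┃         
■■■■■■■■■                        ┃         
■■■■■■■■■                        ┃         
■■■■■■■■■                        ┃         
■■■■■■■■■                        ┃         
                                 ┃         
                                 ┃         
━━━━━━━━━━━━━━━━━━━━━━━━━━━━━━━━━┛         


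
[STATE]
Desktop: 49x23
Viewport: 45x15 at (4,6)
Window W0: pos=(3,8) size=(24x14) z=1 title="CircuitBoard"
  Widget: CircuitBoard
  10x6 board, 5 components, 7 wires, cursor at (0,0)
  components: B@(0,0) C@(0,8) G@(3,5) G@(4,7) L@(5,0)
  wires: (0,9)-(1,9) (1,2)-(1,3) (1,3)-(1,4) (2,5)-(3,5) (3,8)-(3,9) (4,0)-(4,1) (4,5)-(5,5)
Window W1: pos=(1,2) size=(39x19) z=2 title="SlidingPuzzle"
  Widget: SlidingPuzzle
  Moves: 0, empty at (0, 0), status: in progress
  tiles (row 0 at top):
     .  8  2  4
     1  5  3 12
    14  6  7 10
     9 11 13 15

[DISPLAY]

   │  8 │  2 │  4 │                ┃         
───┼────┼────┼────┤                ┃         
 1 │  5 │  3 │ 12 │                ┃         
───┼────┼────┼────┤                ┃         
14 │  6 │  7 │ 10 │                ┃         
───┼────┼────┼────┤                ┃         
 9 │ 11 │ 13 │ 15 │                ┃         
───┴────┴────┴────┘                ┃         
ves: 0                             ┃         
                                   ┃         
                                   ┃         
                                   ┃         
                                   ┃         
                                   ┃         
━━━━━━━━━━━━━━━━━━━━━━━━━━━━━━━━━━━┛         


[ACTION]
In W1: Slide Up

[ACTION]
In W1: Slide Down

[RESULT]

   │  8 │  2 │  4 │                ┃         
───┼────┼────┼────┤                ┃         
 1 │  5 │  3 │ 12 │                ┃         
───┼────┼────┼────┤                ┃         
14 │  6 │  7 │ 10 │                ┃         
───┼────┼────┼────┤                ┃         
 9 │ 11 │ 13 │ 15 │                ┃         
───┴────┴────┴────┘                ┃         
ves: 2                             ┃         
                                   ┃         
                                   ┃         
                                   ┃         
                                   ┃         
                                   ┃         
━━━━━━━━━━━━━━━━━━━━━━━━━━━━━━━━━━━┛         
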